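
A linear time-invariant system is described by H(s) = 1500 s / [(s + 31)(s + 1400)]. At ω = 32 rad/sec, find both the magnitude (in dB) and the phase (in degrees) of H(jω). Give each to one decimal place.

|H| = -2.3 dB, ∠H = 42.8°

|j32| = 32
|j32 + 31| = √(32² + 31²) = 44.55
|j32 + 1400| = √(32² + 1400²) = 1400
|H(j32)| = 1500 × 32 / (44.55 × 1400) = 0.76934
20 log₁₀(0.76934) = -2.28 dB
∠(j32) = 90.00°
∠(j32 + 31) = arctan(32/31) = 45.91°
∠(j32 + 1400) = arctan(32/1400) = 1.31°
∠H(j32) = 90.00° − (45.91° + 1.31°) = 42.78°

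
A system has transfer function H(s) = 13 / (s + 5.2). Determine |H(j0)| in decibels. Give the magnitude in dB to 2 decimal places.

7.96 dB

H(0) = 13 / 5.2 = 2.5
20 log₁₀(2.5) = 7.959 dB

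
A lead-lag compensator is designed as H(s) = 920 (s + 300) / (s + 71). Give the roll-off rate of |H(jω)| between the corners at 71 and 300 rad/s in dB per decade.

-20 dB/decade

In this band the factors already past their corner are: pole at 71; net slope = -20 dB/decade.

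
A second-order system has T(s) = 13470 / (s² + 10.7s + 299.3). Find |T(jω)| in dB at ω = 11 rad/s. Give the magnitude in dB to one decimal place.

|(j11)² + 10.7(j11) + 299.3| = |178.3 + j117.7| = 213.6
|T(j11)| = 13470 / 213.6 = 63.049
20 log₁₀(63.049) = 35.99 dB

36.0 dB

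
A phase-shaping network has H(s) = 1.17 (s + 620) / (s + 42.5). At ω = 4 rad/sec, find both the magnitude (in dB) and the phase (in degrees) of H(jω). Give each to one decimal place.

|j4 + 620| = √(4² + 620²) = 620
|j4 + 42.5| = √(4² + 42.5²) = 42.69
|H(j4)| = 1.17 × 620 / 42.69 = 16.993
20 log₁₀(16.993) = 24.61 dB
∠(j4 + 620) = arctan(4/620) = 0.37°
∠(j4 + 42.5) = arctan(4/42.5) = 5.38°
∠H(j4) = 0.37° − 5.38° = -5.01°

|H| = 24.6 dB, ∠H = -5.0°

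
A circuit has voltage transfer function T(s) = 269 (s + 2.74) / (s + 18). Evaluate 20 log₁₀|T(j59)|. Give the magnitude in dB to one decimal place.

|j59 + 2.74| = √(59² + 2.74²) = 59.06
|j59 + 18| = √(59² + 18²) = 61.68
|T(j59)| = 269 × 59.06 / 61.68 = 257.57
20 log₁₀(257.57) = 48.22 dB

48.2 dB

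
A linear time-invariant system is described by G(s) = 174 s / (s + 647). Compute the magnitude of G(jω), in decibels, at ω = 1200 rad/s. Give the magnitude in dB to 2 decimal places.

|j1200| = 1200
|j1200 + 647| = √(1200² + 647²) = 1363
|G(j1200)| = 174 × 1200 / 1363 = 153.16
20 log₁₀(153.16) = 43.703 dB

43.70 dB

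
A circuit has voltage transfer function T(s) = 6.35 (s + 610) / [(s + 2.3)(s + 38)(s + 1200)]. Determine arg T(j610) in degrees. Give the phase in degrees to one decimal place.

-158.2°

∠(j610 + 610) = arctan(610/610) = 45.00°
∠(j610 + 2.3) = arctan(610/2.3) = 89.78°
∠(j610 + 38) = arctan(610/38) = 86.44°
∠(j610 + 1200) = arctan(610/1200) = 26.95°
∠T(j610) = 45.00° − (89.78° + 86.44° + 26.95°) = -158.17°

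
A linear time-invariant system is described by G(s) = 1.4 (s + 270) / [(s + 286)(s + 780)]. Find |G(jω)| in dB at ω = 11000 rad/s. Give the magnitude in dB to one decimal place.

-77.9 dB

|j11000 + 270| = √(11000² + 270²) = 1.1e+04
|j11000 + 286| = √(11000² + 286²) = 1.1e+04
|j11000 + 780| = √(11000² + 780²) = 1.103e+04
|G(j11000)| = 1.4 × 1.1e+04 / (1.1e+04 × 1.103e+04) = 0.00012695
20 log₁₀(0.00012695) = -77.93 dB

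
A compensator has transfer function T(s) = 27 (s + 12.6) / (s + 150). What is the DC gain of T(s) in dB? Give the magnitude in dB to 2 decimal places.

T(0) = 27 × 12.6 / 150 = 2.268
20 log₁₀(2.268) = 7.113 dB

7.11 dB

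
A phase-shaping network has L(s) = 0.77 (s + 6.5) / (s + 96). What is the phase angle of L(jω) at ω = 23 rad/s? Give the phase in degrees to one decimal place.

∠(j23 + 6.5) = arctan(23/6.5) = 74.22°
∠(j23 + 96) = arctan(23/96) = 13.47°
∠L(j23) = 74.22° − 13.47° = 60.75°

60.7°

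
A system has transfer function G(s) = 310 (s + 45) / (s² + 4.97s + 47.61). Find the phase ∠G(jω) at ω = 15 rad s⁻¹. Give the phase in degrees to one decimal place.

-138.8°

∠(j15 + 45) = arctan(15/45) = 18.43°
∠[(j15)² + 4.97(j15) + 47.61] = ∠[-177.39 + j74.55] = 157.20°
∠G(j15) = 18.43° − 157.20° = -138.77°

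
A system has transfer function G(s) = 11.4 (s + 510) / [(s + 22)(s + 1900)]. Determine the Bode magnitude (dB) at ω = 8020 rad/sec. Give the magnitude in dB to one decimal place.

-57.2 dB

|j8020 + 510| = √(8020² + 510²) = 8036
|j8020 + 22| = √(8020² + 22²) = 8020
|j8020 + 1900| = √(8020² + 1900²) = 8242
|G(j8020)| = 11.4 × 8036 / (8020 × 8242) = 0.0013859
20 log₁₀(0.0013859) = -57.17 dB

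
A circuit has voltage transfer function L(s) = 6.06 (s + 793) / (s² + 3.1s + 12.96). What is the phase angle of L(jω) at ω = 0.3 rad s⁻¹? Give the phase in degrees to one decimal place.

-4.1°

∠(j0.3 + 793) = arctan(0.3/793) = 0.02°
∠[(j0.3)² + 3.1(j0.3) + 12.96] = ∠[12.87 + j0.93] = 4.13°
∠L(j0.3) = 0.02° − 4.13° = -4.11°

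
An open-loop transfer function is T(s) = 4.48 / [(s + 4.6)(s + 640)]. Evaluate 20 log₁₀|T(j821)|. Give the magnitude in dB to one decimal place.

-105.6 dB

|j821 + 4.6| = √(821² + 4.6²) = 821
|j821 + 640| = √(821² + 640²) = 1041
|T(j821)| = 4.48 / (821 × 1041) = 5.2419e-06
20 log₁₀(5.2419e-06) = -105.61 dB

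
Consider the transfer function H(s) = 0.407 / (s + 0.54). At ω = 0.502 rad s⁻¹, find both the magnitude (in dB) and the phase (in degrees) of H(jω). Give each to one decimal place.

|j0.502 + 0.54| = √(0.502² + 0.54²) = 0.7373
|H(j0.502)| = 0.407 / 0.7373 = 0.55202
20 log₁₀(0.55202) = -5.16 dB
∠(j0.502 + 0.54) = arctan(0.502/0.54) = 42.91°
∠H(j0.502) = −42.91° = -42.91°

|H| = -5.2 dB, ∠H = -42.9°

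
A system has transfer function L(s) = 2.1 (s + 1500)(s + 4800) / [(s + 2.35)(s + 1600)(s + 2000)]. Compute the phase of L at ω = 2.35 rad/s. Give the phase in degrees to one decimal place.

∠(j2.35 + 1500) = arctan(2.35/1500) = 0.09°
∠(j2.35 + 4800) = arctan(2.35/4800) = 0.03°
∠(j2.35 + 2.35) = arctan(2.35/2.35) = 45.00°
∠(j2.35 + 1600) = arctan(2.35/1600) = 0.08°
∠(j2.35 + 2000) = arctan(2.35/2000) = 0.07°
∠L(j2.35) = 0.09° + 0.03° − (45.00° + 0.08° + 0.07°) = -45.03°

-45.0°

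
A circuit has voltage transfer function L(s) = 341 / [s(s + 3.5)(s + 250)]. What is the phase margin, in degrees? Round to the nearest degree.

84 deg

Gain crossover: |L(jω)| = 1 at ω ≈ 0.387 rad s⁻¹.
∠L(j0.387) = −90° − arctan(0.387/3.5) − arctan(0.387/250) ≈ -96.40°
PM = 180° + (-96.40°) = 83.60°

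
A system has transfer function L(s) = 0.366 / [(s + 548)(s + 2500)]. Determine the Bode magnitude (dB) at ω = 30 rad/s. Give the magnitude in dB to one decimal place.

-131.5 dB

|j30 + 548| = √(30² + 548²) = 548.8
|j30 + 2500| = √(30² + 2500²) = 2500
|L(j30)| = 0.366 / (548.8 × 2500) = 2.6673e-07
20 log₁₀(2.6673e-07) = -131.48 dB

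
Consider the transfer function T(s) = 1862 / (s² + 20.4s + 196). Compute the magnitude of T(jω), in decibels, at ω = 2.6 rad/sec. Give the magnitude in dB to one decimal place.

|(j2.6)² + 20.4(j2.6) + 196| = |189.24 + j53.04| = 196.5
|T(j2.6)| = 1862 / 196.5 = 9.4743
20 log₁₀(9.4743) = 19.53 dB

19.5 dB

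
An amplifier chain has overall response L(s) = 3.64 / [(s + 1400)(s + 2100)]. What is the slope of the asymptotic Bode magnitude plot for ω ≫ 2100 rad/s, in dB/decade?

With 0 zeros and 2 poles, the high-frequency asymptotic slope is 20 × (0 − 2) = -40 dB/decade.

-40 dB/decade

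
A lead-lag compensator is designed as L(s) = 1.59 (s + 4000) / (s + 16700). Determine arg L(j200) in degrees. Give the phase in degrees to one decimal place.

∠(j200 + 4000) = arctan(200/4000) = 2.86°
∠(j200 + 16700) = arctan(200/16700) = 0.69°
∠L(j200) = 2.86° − 0.69° = 2.18°

2.2°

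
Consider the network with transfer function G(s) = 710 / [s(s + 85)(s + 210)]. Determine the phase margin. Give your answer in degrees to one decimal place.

Gain crossover: |G(jω)| = 1 at ω ≈ 0.0398 rad/s.
∠G(j0.0398) = −90° − arctan(0.0398/85) − arctan(0.0398/210) ≈ -90.04°
PM = 180° + (-90.04°) = 89.96°

90.0 deg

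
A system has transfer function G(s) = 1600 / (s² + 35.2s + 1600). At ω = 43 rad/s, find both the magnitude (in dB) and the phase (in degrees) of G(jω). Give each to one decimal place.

|(j43)² + 35.2(j43) + 1600| = |-249 + j1513.6| = 1534
|G(j43)| = 1600 / 1534 = 1.0431
20 log₁₀(1.0431) = 0.37 dB
∠[(j43)² + 35.2(j43) + 1600] = ∠[-249 + j1513.6] = 99.34°
∠G(j43) = −99.34° = -99.34°

|G| = 0.4 dB, ∠G = -99.3 deg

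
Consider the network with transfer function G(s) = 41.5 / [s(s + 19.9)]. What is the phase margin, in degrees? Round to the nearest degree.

84 deg

Gain crossover: |G(jω)| = 1 at ω ≈ 2.07 rad/s.
∠G(j2.07) = −90° − arctan(2.07/19.9) ≈ -95.95°
PM = 180° + (-95.95°) = 84.05°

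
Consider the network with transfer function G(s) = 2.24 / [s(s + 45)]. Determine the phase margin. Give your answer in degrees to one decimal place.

89.9°

Gain crossover: |G(jω)| = 1 at ω ≈ 0.0498 rad/s.
∠G(j0.0498) = −90° − arctan(0.0498/45) ≈ -90.06°
PM = 180° + (-90.06°) = 89.94°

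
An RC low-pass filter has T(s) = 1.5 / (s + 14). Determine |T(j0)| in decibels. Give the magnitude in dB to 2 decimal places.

-19.40 dB

T(0) = 1.5 / 14 = 0.10714
20 log₁₀(0.10714) = -19.401 dB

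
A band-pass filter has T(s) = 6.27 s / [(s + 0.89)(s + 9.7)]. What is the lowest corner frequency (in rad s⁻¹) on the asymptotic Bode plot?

Break frequencies occur at each pole and zero magnitude: 0.89 rad s⁻¹, 9.7 rad s⁻¹.
The lowest is 0.89 rad s⁻¹.

0.89 rad s⁻¹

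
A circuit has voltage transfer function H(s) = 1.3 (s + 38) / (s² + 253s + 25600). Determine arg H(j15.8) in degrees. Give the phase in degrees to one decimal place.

∠(j15.8 + 38) = arctan(15.8/38) = 22.58°
∠[(j15.8)² + 253(j15.8) + 25600] = ∠[25350 + j3997.4] = 8.96°
∠H(j15.8) = 22.58° − 8.96° = 13.62°

13.6°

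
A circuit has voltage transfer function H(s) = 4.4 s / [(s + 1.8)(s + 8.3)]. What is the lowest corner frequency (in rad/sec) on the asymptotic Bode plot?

Break frequencies occur at each pole and zero magnitude: 1.8 rad/sec, 8.3 rad/sec.
The lowest is 1.8 rad/sec.

1.8 rad/sec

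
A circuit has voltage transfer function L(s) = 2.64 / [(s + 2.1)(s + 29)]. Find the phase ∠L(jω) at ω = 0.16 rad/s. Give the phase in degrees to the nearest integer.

-5°

∠(j0.16 + 2.1) = arctan(0.16/2.1) = 4.36°
∠(j0.16 + 29) = arctan(0.16/29) = 0.32°
∠L(j0.16) = − (4.36° + 0.32°) = -4.67°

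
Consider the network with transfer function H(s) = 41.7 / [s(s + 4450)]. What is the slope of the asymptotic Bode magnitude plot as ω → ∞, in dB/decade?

-40 dB/decade

With 0 zeros and 2 poles, the high-frequency asymptotic slope is 20 × (0 − 2) = -40 dB/decade.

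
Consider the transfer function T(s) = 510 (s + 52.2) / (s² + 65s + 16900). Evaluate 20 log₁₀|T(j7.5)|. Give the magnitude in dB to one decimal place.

|j7.5 + 52.2| = √(7.5² + 52.2²) = 52.74
|(j7.5)² + 65(j7.5) + 16900| = |16844 + j487.5| = 1.685e+04
|T(j7.5)| = 510 × 52.74 / 1.685e+04 = 1.5961
20 log₁₀(1.5961) = 4.06 dB

4.1 dB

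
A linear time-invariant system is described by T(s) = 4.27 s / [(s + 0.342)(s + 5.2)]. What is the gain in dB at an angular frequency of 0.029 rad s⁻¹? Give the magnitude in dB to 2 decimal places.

|j0.029| = 0.029
|j0.029 + 0.342| = √(0.029² + 0.342²) = 0.3432
|j0.029 + 5.2| = √(0.029² + 5.2²) = 5.2
|T(j0.029)| = 4.27 × 0.029 / (0.3432 × 5.2) = 0.06938
20 log₁₀(0.06938) = -23.175 dB

-23.18 dB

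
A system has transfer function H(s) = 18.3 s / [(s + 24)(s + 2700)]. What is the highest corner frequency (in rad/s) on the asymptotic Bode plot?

Break frequencies occur at each pole and zero magnitude: 24 rad/s, 2700 rad/s.
The highest is 2700 rad/s.

2700 rad/s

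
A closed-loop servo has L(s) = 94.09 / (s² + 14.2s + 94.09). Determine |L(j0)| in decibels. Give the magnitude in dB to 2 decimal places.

0.00 dB

L(0) = 94.09 / 94.09 = 1
20 log₁₀(1) = 0.000 dB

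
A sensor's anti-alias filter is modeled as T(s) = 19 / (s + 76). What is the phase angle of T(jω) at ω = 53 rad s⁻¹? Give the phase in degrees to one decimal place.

-34.9 deg

∠(j53 + 76) = arctan(53/76) = 34.89°
∠T(j53) = −34.89° = -34.89°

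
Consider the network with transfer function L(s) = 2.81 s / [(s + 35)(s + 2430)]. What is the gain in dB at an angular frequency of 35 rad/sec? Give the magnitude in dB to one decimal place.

|j35| = 35
|j35 + 35| = √(35² + 35²) = 49.5
|j35 + 2430| = √(35² + 2430²) = 2430
|L(j35)| = 2.81 × 35 / (49.5 × 2430) = 0.0008176
20 log₁₀(0.0008176) = -61.75 dB

-61.7 dB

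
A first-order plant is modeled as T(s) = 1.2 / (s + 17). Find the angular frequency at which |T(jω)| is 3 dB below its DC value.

17 rad/sec

For a single-pole low-pass, the −3 dB point is at the pole: ω = 17 rad/sec.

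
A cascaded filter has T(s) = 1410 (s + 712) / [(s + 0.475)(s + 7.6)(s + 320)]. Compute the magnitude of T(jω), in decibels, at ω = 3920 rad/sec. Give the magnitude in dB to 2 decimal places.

-80.63 dB

|j3920 + 712| = √(3920² + 712²) = 3984
|j3920 + 0.475| = √(3920² + 0.475²) = 3920
|j3920 + 7.6| = √(3920² + 7.6²) = 3920
|j3920 + 320| = √(3920² + 320²) = 3933
|T(j3920)| = 1410 × 3984 / (3920 × 3920 × 3933) = 9.2951e-05
20 log₁₀(9.2951e-05) = -80.635 dB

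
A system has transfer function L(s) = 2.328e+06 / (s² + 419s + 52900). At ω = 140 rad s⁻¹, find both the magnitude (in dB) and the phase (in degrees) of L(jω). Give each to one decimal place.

|(j140)² + 419(j140) + 52900| = |33300 + j58660| = 6.745e+04
|L(j140)| = 2.328e+06 / 6.745e+04 = 34.513
20 log₁₀(34.513) = 30.76 dB
∠[(j140)² + 419(j140) + 52900] = ∠[33300 + j58660] = 60.42°
∠L(j140) = −60.42° = -60.42°

|L| = 30.8 dB, ∠L = -60.4°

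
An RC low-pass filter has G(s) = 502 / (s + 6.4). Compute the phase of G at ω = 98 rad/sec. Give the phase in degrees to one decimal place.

∠(j98 + 6.4) = arctan(98/6.4) = 86.26°
∠G(j98) = −86.26° = -86.26°

-86.3°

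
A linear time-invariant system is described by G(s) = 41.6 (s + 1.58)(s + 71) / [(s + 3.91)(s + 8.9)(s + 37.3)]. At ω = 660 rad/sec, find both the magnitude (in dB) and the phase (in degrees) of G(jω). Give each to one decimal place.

|j660 + 1.58| = √(660² + 1.58²) = 660
|j660 + 71| = √(660² + 71²) = 663.8
|j660 + 3.91| = √(660² + 3.91²) = 660
|j660 + 8.9| = √(660² + 8.9²) = 660.1
|j660 + 37.3| = √(660² + 37.3²) = 661.1
|G(j660)| = 41.6 × 660 × 663.8 / (660 × 660.1 × 661.1) = 0.063286
20 log₁₀(0.063286) = -23.97 dB
∠(j660 + 1.58) = arctan(660/1.58) = 89.86°
∠(j660 + 71) = arctan(660/71) = 83.86°
∠(j660 + 3.91) = arctan(660/3.91) = 89.66°
∠(j660 + 8.9) = arctan(660/8.9) = 89.23°
∠(j660 + 37.3) = arctan(660/37.3) = 86.77°
∠G(j660) = 89.86° + 83.86° − (89.66° + 89.23° + 86.77°) = -91.93°

|G| = -24.0 dB, ∠G = -91.9 deg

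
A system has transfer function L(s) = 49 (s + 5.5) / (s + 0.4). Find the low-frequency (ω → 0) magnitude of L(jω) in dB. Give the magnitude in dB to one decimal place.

56.6 dB

L(0) = 49 × 5.5 / 0.4 = 673.75
20 log₁₀(673.75) = 56.57 dB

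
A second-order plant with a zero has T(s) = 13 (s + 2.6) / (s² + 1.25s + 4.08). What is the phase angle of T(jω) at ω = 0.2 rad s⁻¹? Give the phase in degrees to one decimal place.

0.9 deg

∠(j0.2 + 2.6) = arctan(0.2/2.6) = 4.40°
∠[(j0.2)² + 1.25(j0.2) + 4.08] = ∠[4.04 + j0.25] = 3.54°
∠T(j0.2) = 4.40° − 3.54° = 0.86°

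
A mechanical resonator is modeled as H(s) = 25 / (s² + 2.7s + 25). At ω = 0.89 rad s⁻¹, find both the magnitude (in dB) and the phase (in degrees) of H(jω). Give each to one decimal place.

|(j0.89)² + 2.7(j0.89) + 25| = |24.208 + j2.403| = 24.33
|H(j0.89)| = 25 / 24.33 = 1.0277
20 log₁₀(1.0277) = 0.24 dB
∠[(j0.89)² + 2.7(j0.89) + 25] = ∠[24.208 + j2.403] = 5.67°
∠H(j0.89) = −5.67° = -5.67°

|H| = 0.2 dB, ∠H = -5.7°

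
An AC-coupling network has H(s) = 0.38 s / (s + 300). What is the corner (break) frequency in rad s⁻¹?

300 rad s⁻¹

The single real pole at s = −300 gives a corner at ω = 300 rad s⁻¹.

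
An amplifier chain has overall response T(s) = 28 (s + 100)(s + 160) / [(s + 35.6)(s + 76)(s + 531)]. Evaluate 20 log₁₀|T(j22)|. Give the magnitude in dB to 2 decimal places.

-11.60 dB

|j22 + 100| = √(22² + 100²) = 102.4
|j22 + 160| = √(22² + 160²) = 161.5
|j22 + 35.6| = √(22² + 35.6²) = 41.85
|j22 + 76| = √(22² + 76²) = 79.12
|j22 + 531| = √(22² + 531²) = 531.5
|T(j22)| = 28 × 102.4 × 161.5 / (41.85 × 79.12 × 531.5) = 0.26313
20 log₁₀(0.26313) = -11.597 dB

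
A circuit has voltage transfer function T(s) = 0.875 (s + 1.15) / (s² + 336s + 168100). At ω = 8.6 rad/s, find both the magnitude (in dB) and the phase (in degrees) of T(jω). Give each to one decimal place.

|T| = -86.9 dB, ∠T = 81.4°

|j8.6 + 1.15| = √(8.6² + 1.15²) = 8.677
|(j8.6)² + 336(j8.6) + 168100| = |1.6803e+05 + j2889.6| = 1.681e+05
|T(j8.6)| = 0.875 × 8.677 / 1.681e+05 = 4.5177e-05
20 log₁₀(4.5177e-05) = -86.90 dB
∠(j8.6 + 1.15) = arctan(8.6/1.15) = 82.38°
∠[(j8.6)² + 336(j8.6) + 168100] = ∠[1.6803e+05 + j2889.6] = 0.99°
∠T(j8.6) = 82.38° − 0.99° = 81.40°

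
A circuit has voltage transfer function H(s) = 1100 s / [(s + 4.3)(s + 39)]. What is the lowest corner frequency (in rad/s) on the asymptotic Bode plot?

4.3 rad/s

Break frequencies occur at each pole and zero magnitude: 4.3 rad/s, 39 rad/s.
The lowest is 4.3 rad/s.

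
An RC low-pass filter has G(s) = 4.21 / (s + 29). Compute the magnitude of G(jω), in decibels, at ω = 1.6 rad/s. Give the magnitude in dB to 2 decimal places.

|j1.6 + 29| = √(1.6² + 29²) = 29.04
|G(j1.6)| = 4.21 / 29.04 = 0.14495
20 log₁₀(0.14495) = -16.776 dB

-16.78 dB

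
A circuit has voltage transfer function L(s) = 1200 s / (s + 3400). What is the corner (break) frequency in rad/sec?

3400 rad/sec

The single real pole at s = −3400 gives a corner at ω = 3400 rad/sec.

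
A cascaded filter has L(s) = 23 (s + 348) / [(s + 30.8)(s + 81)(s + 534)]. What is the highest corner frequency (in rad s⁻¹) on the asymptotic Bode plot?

Break frequencies occur at each pole and zero magnitude: 30.8 rad s⁻¹, 81 rad s⁻¹, 348 rad s⁻¹, 534 rad s⁻¹.
The highest is 534 rad s⁻¹.

534 rad s⁻¹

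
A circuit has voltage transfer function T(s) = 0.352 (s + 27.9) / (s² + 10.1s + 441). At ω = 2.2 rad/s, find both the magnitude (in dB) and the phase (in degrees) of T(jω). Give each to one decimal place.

|T| = -32.9 dB, ∠T = 1.6°

|j2.2 + 27.9| = √(2.2² + 27.9²) = 27.99
|(j2.2)² + 10.1(j2.2) + 441| = |436.16 + j22.22| = 436.7
|T(j2.2)| = 0.352 × 27.99 / 436.7 = 0.022557
20 log₁₀(0.022557) = -32.93 dB
∠(j2.2 + 27.9) = arctan(2.2/27.9) = 4.51°
∠[(j2.2)² + 10.1(j2.2) + 441] = ∠[436.16 + j22.22] = 2.92°
∠T(j2.2) = 4.51° − 2.92° = 1.59°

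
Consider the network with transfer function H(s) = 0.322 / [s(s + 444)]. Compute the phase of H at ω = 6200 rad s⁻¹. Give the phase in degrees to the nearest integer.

-176°

∠(j6200 + 444) = arctan(6200/444) = 85.90°
∠(j6200) = 90.00°
∠H(j6200) = − (85.90° + 90.00°) = -175.90°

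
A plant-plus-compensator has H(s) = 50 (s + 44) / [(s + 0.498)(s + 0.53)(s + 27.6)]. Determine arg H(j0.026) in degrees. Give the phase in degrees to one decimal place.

∠(j0.026 + 44) = arctan(0.026/44) = 0.03°
∠(j0.026 + 0.498) = arctan(0.026/0.498) = 2.99°
∠(j0.026 + 0.53) = arctan(0.026/0.53) = 2.81°
∠(j0.026 + 27.6) = arctan(0.026/27.6) = 0.05°
∠H(j0.026) = 0.03° − (2.99° + 2.81° + 0.05°) = -5.82°

-5.8°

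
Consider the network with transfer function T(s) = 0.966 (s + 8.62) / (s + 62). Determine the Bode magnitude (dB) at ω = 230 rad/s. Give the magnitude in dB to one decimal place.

-0.6 dB

|j230 + 8.62| = √(230² + 8.62²) = 230.2
|j230 + 62| = √(230² + 62²) = 238.2
|T(j230)| = 0.966 × 230.2 / 238.2 = 0.93336
20 log₁₀(0.93336) = -0.60 dB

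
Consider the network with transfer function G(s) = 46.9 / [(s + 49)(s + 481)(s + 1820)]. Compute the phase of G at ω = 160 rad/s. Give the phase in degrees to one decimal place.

-96.4 deg

∠(j160 + 49) = arctan(160/49) = 72.97°
∠(j160 + 481) = arctan(160/481) = 18.40°
∠(j160 + 1820) = arctan(160/1820) = 5.02°
∠G(j160) = − (72.97° + 18.40° + 5.02°) = -96.40°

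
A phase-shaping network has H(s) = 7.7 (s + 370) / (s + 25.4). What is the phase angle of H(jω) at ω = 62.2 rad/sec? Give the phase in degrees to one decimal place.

-58.2°

∠(j62.2 + 370) = arctan(62.2/370) = 9.54°
∠(j62.2 + 25.4) = arctan(62.2/25.4) = 67.79°
∠H(j62.2) = 9.54° − 67.79° = -58.24°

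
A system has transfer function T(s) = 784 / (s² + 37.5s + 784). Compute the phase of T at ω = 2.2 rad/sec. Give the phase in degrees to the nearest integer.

∠[(j2.2)² + 37.5(j2.2) + 784] = ∠[779.16 + j82.5] = 6.04°
∠T(j2.2) = −6.04° = -6.04°

-6°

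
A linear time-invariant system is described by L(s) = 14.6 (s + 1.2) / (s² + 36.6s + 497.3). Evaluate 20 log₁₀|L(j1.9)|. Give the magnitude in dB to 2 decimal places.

|j1.9 + 1.2| = √(1.9² + 1.2²) = 2.247
|(j1.9)² + 36.6(j1.9) + 497.3| = |493.69 + j69.54| = 498.6
|L(j1.9)| = 14.6 × 2.247 / 498.6 = 0.065808
20 log₁₀(0.065808) = -23.634 dB

-23.63 dB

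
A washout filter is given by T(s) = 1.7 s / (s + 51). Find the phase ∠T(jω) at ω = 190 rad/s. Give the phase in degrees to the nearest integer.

15°

∠(j190) = 90.00°
∠(j190 + 51) = arctan(190/51) = 74.97°
∠T(j190) = 90.00° − 74.97° = 15.03°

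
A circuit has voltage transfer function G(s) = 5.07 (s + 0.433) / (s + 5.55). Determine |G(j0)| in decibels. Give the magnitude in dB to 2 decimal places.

G(0) = 5.07 × 0.433 / 5.55 = 0.39555
20 log₁₀(0.39555) = -8.056 dB

-8.06 dB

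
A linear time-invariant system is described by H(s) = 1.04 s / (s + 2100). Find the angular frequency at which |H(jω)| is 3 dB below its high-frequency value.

2100 rad/s

For a single-pole high-pass, the −3 dB point is at the pole: ω = 2100 rad/s.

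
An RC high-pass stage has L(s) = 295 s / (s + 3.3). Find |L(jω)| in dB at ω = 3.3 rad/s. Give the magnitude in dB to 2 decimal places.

46.39 dB

|j3.3| = 3.3
|j3.3 + 3.3| = √(3.3² + 3.3²) = 4.667
|L(j3.3)| = 295 × 3.3 / 4.667 = 208.6
20 log₁₀(208.6) = 46.386 dB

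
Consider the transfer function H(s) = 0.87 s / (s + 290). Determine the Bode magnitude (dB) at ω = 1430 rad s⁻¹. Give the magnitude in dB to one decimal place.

|j1430| = 1430
|j1430 + 290| = √(1430² + 290²) = 1459
|H(j1430)| = 0.87 × 1430 / 1459 = 0.85264
20 log₁₀(0.85264) = -1.38 dB

-1.4 dB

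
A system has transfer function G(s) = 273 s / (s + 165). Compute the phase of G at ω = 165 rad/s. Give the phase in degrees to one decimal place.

∠(j165) = 90.00°
∠(j165 + 165) = arctan(165/165) = 45.00°
∠G(j165) = 90.00° − 45.00° = 45.00°

45.0°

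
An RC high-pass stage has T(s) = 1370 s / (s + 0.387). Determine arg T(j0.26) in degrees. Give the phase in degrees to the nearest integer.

∠(j0.26) = 90.00°
∠(j0.26 + 0.387) = arctan(0.26/0.387) = 33.89°
∠T(j0.26) = 90.00° − 33.89° = 56.11°

56°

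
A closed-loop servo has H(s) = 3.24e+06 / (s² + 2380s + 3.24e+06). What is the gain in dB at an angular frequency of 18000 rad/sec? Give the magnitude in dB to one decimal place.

|(j18000)² + 2380(j18000) + 3.24e+06| = |-3.2076e+08 + j4.284e+07| = 3.236e+08
|H(j18000)| = 3.24e+06 / 3.236e+08 = 0.010012
20 log₁₀(0.010012) = -39.99 dB

-40.0 dB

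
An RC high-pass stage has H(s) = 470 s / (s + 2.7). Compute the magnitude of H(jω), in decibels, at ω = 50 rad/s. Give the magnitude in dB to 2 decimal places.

|j50| = 50
|j50 + 2.7| = √(50² + 2.7²) = 50.07
|H(j50)| = 470 × 50 / 50.07 = 469.32
20 log₁₀(469.32) = 53.429 dB

53.43 dB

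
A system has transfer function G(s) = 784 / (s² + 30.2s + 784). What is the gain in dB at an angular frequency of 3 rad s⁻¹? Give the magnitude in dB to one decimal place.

0.0 dB

|(j3)² + 30.2(j3) + 784| = |775 + j90.6| = 780.3
|G(j3)| = 784 / 780.3 = 1.0048
20 log₁₀(1.0048) = 0.04 dB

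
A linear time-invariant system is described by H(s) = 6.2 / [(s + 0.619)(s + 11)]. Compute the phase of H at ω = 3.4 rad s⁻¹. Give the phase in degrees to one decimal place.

-96.9°

∠(j3.4 + 0.619) = arctan(3.4/0.619) = 79.68°
∠(j3.4 + 11) = arctan(3.4/11) = 17.18°
∠H(j3.4) = − (79.68° + 17.18°) = -96.86°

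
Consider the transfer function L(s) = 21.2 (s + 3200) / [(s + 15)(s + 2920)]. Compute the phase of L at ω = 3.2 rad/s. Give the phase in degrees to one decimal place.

∠(j3.2 + 3200) = arctan(3.2/3200) = 0.06°
∠(j3.2 + 15) = arctan(3.2/15) = 12.04°
∠(j3.2 + 2920) = arctan(3.2/2920) = 0.06°
∠L(j3.2) = 0.06° − (12.04° + 0.06°) = -12.05°

-12.0°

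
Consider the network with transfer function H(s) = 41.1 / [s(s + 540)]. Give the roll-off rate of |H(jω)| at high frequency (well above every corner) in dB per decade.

-40 dB/decade

With 0 zeros and 2 poles, the high-frequency asymptotic slope is 20 × (0 − 2) = -40 dB/decade.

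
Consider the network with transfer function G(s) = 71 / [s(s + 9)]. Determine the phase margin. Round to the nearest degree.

Gain crossover: |G(jω)| = 1 at ω ≈ 6.42 rad/s.
∠G(j6.42) = −90° − arctan(6.42/9) ≈ -125.51°
PM = 180° + (-125.51°) = 54.49°

54°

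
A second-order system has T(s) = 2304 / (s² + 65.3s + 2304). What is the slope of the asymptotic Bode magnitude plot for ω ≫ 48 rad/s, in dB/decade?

-40 dB/decade

With 0 zeros and 2 poles, the high-frequency asymptotic slope is 20 × (0 − 2) = -40 dB/decade.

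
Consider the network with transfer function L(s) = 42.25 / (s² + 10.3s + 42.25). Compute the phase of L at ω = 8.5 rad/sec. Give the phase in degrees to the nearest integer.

∠[(j8.5)² + 10.3(j8.5) + 42.25] = ∠[-30 + j87.55] = 108.91°
∠L(j8.5) = −108.91° = -108.91°

-109°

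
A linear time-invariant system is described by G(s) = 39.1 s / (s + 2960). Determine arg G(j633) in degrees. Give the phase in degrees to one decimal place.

∠(j633) = 90.00°
∠(j633 + 2960) = arctan(633/2960) = 12.07°
∠G(j633) = 90.00° − 12.07° = 77.93°

77.9°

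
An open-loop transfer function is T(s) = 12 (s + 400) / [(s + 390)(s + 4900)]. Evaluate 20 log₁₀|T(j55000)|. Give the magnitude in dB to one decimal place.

-73.3 dB

|j55000 + 400| = √(55000² + 400²) = 5.5e+04
|j55000 + 390| = √(55000² + 390²) = 5.5e+04
|j55000 + 4900| = √(55000² + 4900²) = 5.522e+04
|T(j55000)| = 12 × 5.5e+04 / (5.5e+04 × 5.522e+04) = 0.00021732
20 log₁₀(0.00021732) = -73.26 dB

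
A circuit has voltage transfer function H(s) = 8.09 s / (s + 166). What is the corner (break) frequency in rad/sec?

166 rad/sec

The single real pole at s = −166 gives a corner at ω = 166 rad/sec.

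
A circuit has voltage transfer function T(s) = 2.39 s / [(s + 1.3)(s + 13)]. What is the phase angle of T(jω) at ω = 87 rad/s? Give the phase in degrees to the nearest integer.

∠(j87) = 90.00°
∠(j87 + 1.3) = arctan(87/1.3) = 89.14°
∠(j87 + 13) = arctan(87/13) = 81.50°
∠T(j87) = 90.00° − (89.14° + 81.50°) = -80.65°

-81°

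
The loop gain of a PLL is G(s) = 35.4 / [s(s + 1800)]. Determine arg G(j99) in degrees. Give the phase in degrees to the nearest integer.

-93°

∠(j99 + 1800) = arctan(99/1800) = 3.15°
∠(j99) = 90.00°
∠G(j99) = − (3.15° + 90.00°) = -93.15°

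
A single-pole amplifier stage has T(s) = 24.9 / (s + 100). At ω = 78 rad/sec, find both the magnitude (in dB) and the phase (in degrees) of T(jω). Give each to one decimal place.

|j78 + 100| = √(78² + 100²) = 126.8
|T(j78)| = 24.9 / 126.8 = 0.19634
20 log₁₀(0.19634) = -14.14 dB
∠(j78 + 100) = arctan(78/100) = 37.95°
∠T(j78) = −37.95° = -37.95°

|T| = -14.1 dB, ∠T = -38.0°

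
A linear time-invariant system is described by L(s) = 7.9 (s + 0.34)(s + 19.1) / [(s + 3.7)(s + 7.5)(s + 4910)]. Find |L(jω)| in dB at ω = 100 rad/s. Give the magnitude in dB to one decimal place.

|j100 + 0.34| = √(100² + 0.34²) = 100
|j100 + 19.1| = √(100² + 19.1²) = 101.8
|j100 + 3.7| = √(100² + 3.7²) = 100.1
|j100 + 7.5| = √(100² + 7.5²) = 100.3
|j100 + 4910| = √(100² + 4910²) = 4911
|L(j100)| = 7.9 × 100 × 101.8 / (100.1 × 100.3 × 4911) = 0.001632
20 log₁₀(0.001632) = -55.75 dB

-55.7 dB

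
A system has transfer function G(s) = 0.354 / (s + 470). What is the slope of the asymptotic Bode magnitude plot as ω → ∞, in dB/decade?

-20 dB/decade

With 0 zeros and 1 pole, the high-frequency asymptotic slope is 20 × (0 − 1) = -20 dB/decade.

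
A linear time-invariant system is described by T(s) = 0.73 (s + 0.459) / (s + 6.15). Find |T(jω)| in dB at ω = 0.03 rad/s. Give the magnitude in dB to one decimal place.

-25.3 dB

|j0.03 + 0.459| = √(0.03² + 0.459²) = 0.46
|j0.03 + 6.15| = √(0.03² + 6.15²) = 6.15
|T(j0.03)| = 0.73 × 0.46 / 6.15 = 0.054599
20 log₁₀(0.054599) = -25.26 dB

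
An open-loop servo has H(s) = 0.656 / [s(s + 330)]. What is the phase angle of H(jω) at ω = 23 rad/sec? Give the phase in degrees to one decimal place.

-94.0°

∠(j23 + 330) = arctan(23/330) = 3.99°
∠(j23) = 90.00°
∠H(j23) = − (3.99° + 90.00°) = -93.99°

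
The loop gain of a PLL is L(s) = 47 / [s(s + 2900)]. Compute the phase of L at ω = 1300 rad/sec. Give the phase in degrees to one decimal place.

-114.1°

∠(j1300 + 2900) = arctan(1300/2900) = 24.15°
∠(j1300) = 90.00°
∠L(j1300) = − (24.15° + 90.00°) = -114.15°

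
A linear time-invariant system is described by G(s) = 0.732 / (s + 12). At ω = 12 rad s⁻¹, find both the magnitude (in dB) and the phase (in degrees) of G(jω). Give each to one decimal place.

|j12 + 12| = √(12² + 12²) = 16.97
|G(j12)| = 0.732 / 16.97 = 0.043134
20 log₁₀(0.043134) = -27.30 dB
∠(j12 + 12) = arctan(12/12) = 45.00°
∠G(j12) = −45.00° = -45.00°

|G| = -27.3 dB, ∠G = -45.0°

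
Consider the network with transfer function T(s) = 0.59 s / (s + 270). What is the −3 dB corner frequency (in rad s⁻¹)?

270 rad s⁻¹

For a single-pole high-pass, the −3 dB point is at the pole: ω = 270 rad s⁻¹.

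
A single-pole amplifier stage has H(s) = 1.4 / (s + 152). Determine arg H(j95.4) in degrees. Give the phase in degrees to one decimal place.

∠(j95.4 + 152) = arctan(95.4/152) = 32.11°
∠H(j95.4) = −32.11° = -32.11°

-32.1°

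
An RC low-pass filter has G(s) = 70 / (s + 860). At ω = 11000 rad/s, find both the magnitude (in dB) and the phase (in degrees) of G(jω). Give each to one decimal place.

|j11000 + 860| = √(11000² + 860²) = 1.103e+04
|G(j11000)| = 70 / 1.103e+04 = 0.0063443
20 log₁₀(0.0063443) = -43.95 dB
∠(j11000 + 860) = arctan(11000/860) = 85.53°
∠G(j11000) = −85.53° = -85.53°

|G| = -44.0 dB, ∠G = -85.5 deg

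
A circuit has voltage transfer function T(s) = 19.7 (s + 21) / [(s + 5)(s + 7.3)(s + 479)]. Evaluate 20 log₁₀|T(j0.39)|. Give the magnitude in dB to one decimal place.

-32.6 dB

|j0.39 + 21| = √(0.39² + 21²) = 21
|j0.39 + 5| = √(0.39² + 5²) = 5.015
|j0.39 + 7.3| = √(0.39² + 7.3²) = 7.31
|j0.39 + 479| = √(0.39² + 479²) = 479
|T(j0.39)| = 19.7 × 21 / (5.015 × 7.31 × 479) = 0.023561
20 log₁₀(0.023561) = -32.56 dB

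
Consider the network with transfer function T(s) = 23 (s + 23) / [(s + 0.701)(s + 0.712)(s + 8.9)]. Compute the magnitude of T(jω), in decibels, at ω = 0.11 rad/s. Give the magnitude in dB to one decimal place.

|j0.11 + 23| = √(0.11² + 23²) = 23
|j0.11 + 0.701| = √(0.11² + 0.701²) = 0.7096
|j0.11 + 0.712| = √(0.11² + 0.712²) = 0.7204
|j0.11 + 8.9| = √(0.11² + 8.9²) = 8.901
|T(j0.11)| = 23 × 23 / (0.7096 × 0.7204 × 8.901) = 116.26
20 log₁₀(116.26) = 41.31 dB

41.3 dB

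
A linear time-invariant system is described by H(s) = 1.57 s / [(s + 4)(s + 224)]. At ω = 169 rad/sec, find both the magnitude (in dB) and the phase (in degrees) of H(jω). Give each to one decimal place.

|j169| = 169
|j169 + 4| = √(169² + 4²) = 169
|j169 + 224| = √(169² + 224²) = 280.6
|H(j169)| = 1.57 × 169 / (169 × 280.6) = 0.0055936
20 log₁₀(0.0055936) = -45.05 dB
∠(j169) = 90.00°
∠(j169 + 4) = arctan(169/4) = 88.64°
∠(j169 + 224) = arctan(169/224) = 37.03°
∠H(j169) = 90.00° − (88.64° + 37.03°) = -35.68°

|H| = -45.0 dB, ∠H = -35.7 deg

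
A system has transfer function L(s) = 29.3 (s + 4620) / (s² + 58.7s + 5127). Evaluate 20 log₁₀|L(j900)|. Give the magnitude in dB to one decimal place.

-15.3 dB

|j900 + 4620| = √(900² + 4620²) = 4707
|(j900)² + 58.7(j900) + 5127| = |-8.0487e+05 + j52830| = 8.066e+05
|L(j900)| = 29.3 × 4707 / 8.066e+05 = 0.17098
20 log₁₀(0.17098) = -15.34 dB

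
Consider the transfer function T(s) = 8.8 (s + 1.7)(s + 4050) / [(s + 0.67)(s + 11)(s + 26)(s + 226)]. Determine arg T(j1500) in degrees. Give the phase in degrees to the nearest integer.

-240 deg

∠(j1500 + 1.7) = arctan(1500/1.7) = 89.94°
∠(j1500 + 4050) = arctan(1500/4050) = 20.32°
∠(j1500 + 0.67) = arctan(1500/0.67) = 89.97°
∠(j1500 + 11) = arctan(1500/11) = 89.58°
∠(j1500 + 26) = arctan(1500/26) = 89.01°
∠(j1500 + 226) = arctan(1500/226) = 81.43°
∠T(j1500) = 89.94° + 20.32° − (89.97° + 89.58° + 89.01° + 81.43°) = -239.73°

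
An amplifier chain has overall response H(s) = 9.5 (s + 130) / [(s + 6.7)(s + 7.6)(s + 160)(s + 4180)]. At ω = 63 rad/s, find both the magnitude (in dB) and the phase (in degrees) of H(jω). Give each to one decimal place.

|H| = -126.5 dB, ∠H = -163.6°

|j63 + 130| = √(63² + 130²) = 144.5
|j63 + 6.7| = √(63² + 6.7²) = 63.36
|j63 + 7.6| = √(63² + 7.6²) = 63.46
|j63 + 160| = √(63² + 160²) = 172
|j63 + 4180| = √(63² + 4180²) = 4180
|H(j63)| = 9.5 × 144.5 / (63.36 × 63.46 × 172 × 4180) = 4.7486e-07
20 log₁₀(4.7486e-07) = -126.47 dB
∠(j63 + 130) = arctan(63/130) = 25.86°
∠(j63 + 6.7) = arctan(63/6.7) = 83.93°
∠(j63 + 7.6) = arctan(63/7.6) = 83.12°
∠(j63 + 160) = arctan(63/160) = 21.49°
∠(j63 + 4180) = arctan(63/4180) = 0.86°
∠H(j63) = 25.86° − (83.93° + 83.12° + 21.49° + 0.86°) = -163.55°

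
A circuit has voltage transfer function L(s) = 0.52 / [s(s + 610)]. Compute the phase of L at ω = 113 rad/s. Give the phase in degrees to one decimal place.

∠(j113 + 610) = arctan(113/610) = 10.49°
∠(j113) = 90.00°
∠L(j113) = − (10.49° + 90.00°) = -100.49°

-100.5°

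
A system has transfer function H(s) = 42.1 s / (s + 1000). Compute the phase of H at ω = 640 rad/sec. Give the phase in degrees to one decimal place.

∠(j640) = 90.00°
∠(j640 + 1000) = arctan(640/1000) = 32.62°
∠H(j640) = 90.00° − 32.62° = 57.38°

57.4 deg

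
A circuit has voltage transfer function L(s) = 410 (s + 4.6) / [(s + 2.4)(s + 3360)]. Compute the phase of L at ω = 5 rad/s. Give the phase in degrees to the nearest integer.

-17°

∠(j5 + 4.6) = arctan(5/4.6) = 47.39°
∠(j5 + 2.4) = arctan(5/2.4) = 64.36°
∠(j5 + 3360) = arctan(5/3360) = 0.09°
∠L(j5) = 47.39° − (64.36° + 0.09°) = -17.06°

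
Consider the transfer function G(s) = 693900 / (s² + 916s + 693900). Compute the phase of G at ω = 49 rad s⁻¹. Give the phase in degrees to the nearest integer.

∠[(j49)² + 916(j49) + 693900] = ∠[6.915e+05 + j44884] = 3.71°
∠G(j49) = −3.71° = -3.71°

-4°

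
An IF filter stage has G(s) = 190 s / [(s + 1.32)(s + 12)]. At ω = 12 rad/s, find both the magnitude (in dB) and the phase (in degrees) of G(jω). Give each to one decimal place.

|j12| = 12
|j12 + 1.32| = √(12² + 1.32²) = 12.07
|j12 + 12| = √(12² + 12²) = 16.97
|G(j12)| = 190 × 12 / (12.07 × 16.97) = 11.129
20 log₁₀(11.129) = 20.93 dB
∠(j12) = 90.00°
∠(j12 + 1.32) = arctan(12/1.32) = 83.72°
∠(j12 + 12) = arctan(12/12) = 45.00°
∠G(j12) = 90.00° − (83.72° + 45.00°) = -38.72°

|G| = 20.9 dB, ∠G = -38.7°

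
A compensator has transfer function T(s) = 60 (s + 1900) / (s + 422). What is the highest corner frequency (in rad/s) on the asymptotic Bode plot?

1900 rad/s

Break frequencies occur at each pole and zero magnitude: 422 rad/s, 1900 rad/s.
The highest is 1900 rad/s.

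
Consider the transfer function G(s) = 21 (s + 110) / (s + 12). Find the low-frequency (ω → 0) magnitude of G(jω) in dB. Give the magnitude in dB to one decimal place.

G(0) = 21 × 110 / 12 = 192.5
20 log₁₀(192.5) = 45.69 dB

45.7 dB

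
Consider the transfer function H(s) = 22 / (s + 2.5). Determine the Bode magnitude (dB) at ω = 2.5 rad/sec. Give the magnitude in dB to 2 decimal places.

15.88 dB

|j2.5 + 2.5| = √(2.5² + 2.5²) = 3.536
|H(j2.5)| = 22 / 3.536 = 6.2225
20 log₁₀(6.2225) = 15.879 dB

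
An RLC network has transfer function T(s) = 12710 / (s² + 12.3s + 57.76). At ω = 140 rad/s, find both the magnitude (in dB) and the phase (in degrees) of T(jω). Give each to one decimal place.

|(j140)² + 12.3(j140) + 57.76| = |-19542 + j1722| = 1.962e+04
|T(j140)| = 12710 / 1.962e+04 = 0.64788
20 log₁₀(0.64788) = -3.77 dB
∠[(j140)² + 12.3(j140) + 57.76] = ∠[-19542 + j1722] = 174.96°
∠T(j140) = −174.96° = -174.96°

|T| = -3.8 dB, ∠T = -175.0°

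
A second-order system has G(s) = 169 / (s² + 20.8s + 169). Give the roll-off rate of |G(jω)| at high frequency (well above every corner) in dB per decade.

With 0 zeros and 2 poles, the high-frequency asymptotic slope is 20 × (0 − 2) = -40 dB/decade.

-40 dB/decade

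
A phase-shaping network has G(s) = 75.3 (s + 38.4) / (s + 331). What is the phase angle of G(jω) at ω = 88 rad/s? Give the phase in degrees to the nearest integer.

52°

∠(j88 + 38.4) = arctan(88/38.4) = 66.43°
∠(j88 + 331) = arctan(88/331) = 14.89°
∠G(j88) = 66.43° − 14.89° = 51.54°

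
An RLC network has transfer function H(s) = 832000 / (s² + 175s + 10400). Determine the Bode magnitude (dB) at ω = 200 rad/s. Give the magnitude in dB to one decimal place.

|(j200)² + 175(j200) + 10400| = |-29600 + j35000| = 4.584e+04
|H(j200)| = 832000 / 4.584e+04 = 18.151
20 log₁₀(18.151) = 25.18 dB

25.2 dB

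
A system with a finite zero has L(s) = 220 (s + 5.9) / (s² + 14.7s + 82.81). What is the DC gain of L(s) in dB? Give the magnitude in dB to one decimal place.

23.9 dB

L(0) = 220 × 5.9 / 82.81 = 15.674
20 log₁₀(15.674) = 23.90 dB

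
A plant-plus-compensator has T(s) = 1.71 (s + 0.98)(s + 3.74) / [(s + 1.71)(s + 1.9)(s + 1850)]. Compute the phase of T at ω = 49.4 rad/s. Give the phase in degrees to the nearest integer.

∠(j49.4 + 0.98) = arctan(49.4/0.98) = 88.86°
∠(j49.4 + 3.74) = arctan(49.4/3.74) = 85.67°
∠(j49.4 + 1.71) = arctan(49.4/1.71) = 88.02°
∠(j49.4 + 1.9) = arctan(49.4/1.9) = 87.80°
∠(j49.4 + 1850) = arctan(49.4/1850) = 1.53°
∠T(j49.4) = 88.86° + 85.67° − (88.02° + 87.80° + 1.53°) = -2.81°

-3 deg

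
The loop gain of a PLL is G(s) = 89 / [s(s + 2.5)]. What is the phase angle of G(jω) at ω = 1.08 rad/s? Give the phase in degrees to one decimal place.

∠(j1.08 + 2.5) = arctan(1.08/2.5) = 23.36°
∠(j1.08) = 90.00°
∠G(j1.08) = − (23.36° + 90.00°) = -113.36°

-113.4°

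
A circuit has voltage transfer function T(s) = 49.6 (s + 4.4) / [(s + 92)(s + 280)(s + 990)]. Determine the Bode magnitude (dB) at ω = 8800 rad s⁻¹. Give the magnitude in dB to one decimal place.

|j8800 + 4.4| = √(8800² + 4.4²) = 8800
|j8800 + 92| = √(8800² + 92²) = 8800
|j8800 + 280| = √(8800² + 280²) = 8804
|j8800 + 990| = √(8800² + 990²) = 8856
|T(j8800)| = 49.6 × 8800 / (8800 × 8804 × 8856) = 6.3612e-07
20 log₁₀(6.3612e-07) = -123.93 dB

-123.9 dB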